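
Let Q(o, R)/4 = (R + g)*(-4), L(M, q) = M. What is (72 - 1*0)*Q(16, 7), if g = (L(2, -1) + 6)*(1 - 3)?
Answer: 10368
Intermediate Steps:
g = -16 (g = (2 + 6)*(1 - 3) = 8*(-2) = -16)
Q(o, R) = 256 - 16*R (Q(o, R) = 4*((R - 16)*(-4)) = 4*((-16 + R)*(-4)) = 4*(64 - 4*R) = 256 - 16*R)
(72 - 1*0)*Q(16, 7) = (72 - 1*0)*(256 - 16*7) = (72 + 0)*(256 - 112) = 72*144 = 10368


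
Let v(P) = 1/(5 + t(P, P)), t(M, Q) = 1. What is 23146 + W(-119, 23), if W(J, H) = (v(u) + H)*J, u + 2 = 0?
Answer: 122335/6 ≈ 20389.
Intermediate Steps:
u = -2 (u = -2 + 0 = -2)
v(P) = 1/6 (v(P) = 1/(5 + 1) = 1/6)
W(J, H) = J*(1/6 + H) (W(J, H) = (1/6 + H)*J = J*(1/6 + H))
23146 + W(-119, 23) = 23146 - 119*(1/6 + 23) = 23146 - 119*139/6 = 23146 - 16541/6 = 122335/6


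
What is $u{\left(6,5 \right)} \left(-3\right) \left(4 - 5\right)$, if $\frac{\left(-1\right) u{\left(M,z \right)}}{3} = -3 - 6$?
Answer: $81$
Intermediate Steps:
$u{\left(M,z \right)} = 27$ ($u{\left(M,z \right)} = - 3 \left(-3 - 6\right) = \left(-3\right) \left(-9\right) = 27$)
$u{\left(6,5 \right)} \left(-3\right) \left(4 - 5\right) = 27 \left(-3\right) \left(4 - 5\right) = - 81 \left(4 - 5\right) = \left(-81\right) \left(-1\right) = 81$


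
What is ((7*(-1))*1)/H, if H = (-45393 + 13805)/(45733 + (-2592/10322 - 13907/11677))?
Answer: 9646042701337/951825362618 ≈ 10.134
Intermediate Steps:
H = -951825362618/1378006100191 (H = -31588/(45733 + (-2592*1/10322 - 13907*1/11677)) = -31588/(45733 + (-1296/5161 - 13907/11677)) = -31588/(45733 - 86907419/60264997) = -31588/2756012200382/60264997 = -31588*60264997/2756012200382 = -951825362618/1378006100191 ≈ -0.69073)
((7*(-1))*1)/H = ((7*(-1))*1)/(-951825362618/1378006100191) = -7*1*(-1378006100191/951825362618) = -7*(-1378006100191/951825362618) = 9646042701337/951825362618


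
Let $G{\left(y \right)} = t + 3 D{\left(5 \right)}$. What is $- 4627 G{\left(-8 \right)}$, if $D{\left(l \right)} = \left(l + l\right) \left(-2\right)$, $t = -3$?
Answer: $291501$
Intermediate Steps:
$D{\left(l \right)} = - 4 l$ ($D{\left(l \right)} = 2 l \left(-2\right) = - 4 l$)
$G{\left(y \right)} = -63$ ($G{\left(y \right)} = -3 + 3 \left(\left(-4\right) 5\right) = -3 + 3 \left(-20\right) = -3 - 60 = -63$)
$- 4627 G{\left(-8 \right)} = \left(-4627\right) \left(-63\right) = 291501$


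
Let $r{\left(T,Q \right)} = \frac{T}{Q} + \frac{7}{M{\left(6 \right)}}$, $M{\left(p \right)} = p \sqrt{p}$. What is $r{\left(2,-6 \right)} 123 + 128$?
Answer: $87 + \frac{287 \sqrt{6}}{12} \approx 145.58$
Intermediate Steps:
$M{\left(p \right)} = p^{\frac{3}{2}}$
$r{\left(T,Q \right)} = \frac{7 \sqrt{6}}{36} + \frac{T}{Q}$ ($r{\left(T,Q \right)} = \frac{T}{Q} + \frac{7}{6^{\frac{3}{2}}} = \frac{T}{Q} + \frac{7}{6 \sqrt{6}} = \frac{T}{Q} + 7 \frac{\sqrt{6}}{36} = \frac{T}{Q} + \frac{7 \sqrt{6}}{36} = \frac{7 \sqrt{6}}{36} + \frac{T}{Q}$)
$r{\left(2,-6 \right)} 123 + 128 = \left(\frac{7 \sqrt{6}}{36} + \frac{2}{-6}\right) 123 + 128 = \left(\frac{7 \sqrt{6}}{36} + 2 \left(- \frac{1}{6}\right)\right) 123 + 128 = \left(\frac{7 \sqrt{6}}{36} - \frac{1}{3}\right) 123 + 128 = \left(- \frac{1}{3} + \frac{7 \sqrt{6}}{36}\right) 123 + 128 = \left(-41 + \frac{287 \sqrt{6}}{12}\right) + 128 = 87 + \frac{287 \sqrt{6}}{12}$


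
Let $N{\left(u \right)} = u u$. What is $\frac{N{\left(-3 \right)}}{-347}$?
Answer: $- \frac{9}{347} \approx -0.025937$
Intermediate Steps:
$N{\left(u \right)} = u^{2}$
$\frac{N{\left(-3 \right)}}{-347} = \frac{\left(-3\right)^{2}}{-347} = 9 \left(- \frac{1}{347}\right) = - \frac{9}{347}$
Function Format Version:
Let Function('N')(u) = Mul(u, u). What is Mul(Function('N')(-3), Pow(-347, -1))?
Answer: Rational(-9, 347) ≈ -0.025937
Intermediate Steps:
Function('N')(u) = Pow(u, 2)
Mul(Function('N')(-3), Pow(-347, -1)) = Mul(Pow(-3, 2), Pow(-347, -1)) = Mul(9, Rational(-1, 347)) = Rational(-9, 347)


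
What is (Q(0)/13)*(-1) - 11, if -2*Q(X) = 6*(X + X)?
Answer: -11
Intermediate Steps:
Q(X) = -6*X (Q(X) = -3*(X + X) = -3*2*X = -6*X)
(Q(0)/13)*(-1) - 11 = (-6*0/13)*(-1) - 11 = (0*(1/13))*(-1) - 11 = 0*(-1) - 11 = 0 - 11 = -11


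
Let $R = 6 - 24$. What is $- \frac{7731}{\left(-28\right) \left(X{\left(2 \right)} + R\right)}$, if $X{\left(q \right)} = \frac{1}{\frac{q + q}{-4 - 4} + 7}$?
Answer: $- \frac{100503}{6496} \approx -15.472$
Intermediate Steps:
$X{\left(q \right)} = \frac{1}{7 - \frac{q}{4}}$ ($X{\left(q \right)} = \frac{1}{\frac{2 q}{-8} + 7} = \frac{1}{2 q \left(- \frac{1}{8}\right) + 7} = \frac{1}{- \frac{q}{4} + 7} = \frac{1}{7 - \frac{q}{4}}$)
$R = -18$ ($R = 6 - 24 = -18$)
$- \frac{7731}{\left(-28\right) \left(X{\left(2 \right)} + R\right)} = - \frac{7731}{\left(-28\right) \left(- \frac{4}{-28 + 2} - 18\right)} = - \frac{7731}{\left(-28\right) \left(- \frac{4}{-26} - 18\right)} = - \frac{7731}{\left(-28\right) \left(\left(-4\right) \left(- \frac{1}{26}\right) - 18\right)} = - \frac{7731}{\left(-28\right) \left(\frac{2}{13} - 18\right)} = - \frac{7731}{\left(-28\right) \left(- \frac{232}{13}\right)} = - \frac{7731}{\frac{6496}{13}} = \left(-7731\right) \frac{13}{6496} = - \frac{100503}{6496}$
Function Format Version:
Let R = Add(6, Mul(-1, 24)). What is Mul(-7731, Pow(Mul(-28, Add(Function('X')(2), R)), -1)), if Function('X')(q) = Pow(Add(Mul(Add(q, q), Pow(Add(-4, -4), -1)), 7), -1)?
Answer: Rational(-100503, 6496) ≈ -15.472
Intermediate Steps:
Function('X')(q) = Pow(Add(7, Mul(Rational(-1, 4), q)), -1) (Function('X')(q) = Pow(Add(Mul(Mul(2, q), Pow(-8, -1)), 7), -1) = Pow(Add(Mul(Mul(2, q), Rational(-1, 8)), 7), -1) = Pow(Add(Mul(Rational(-1, 4), q), 7), -1) = Pow(Add(7, Mul(Rational(-1, 4), q)), -1))
R = -18 (R = Add(6, -24) = -18)
Mul(-7731, Pow(Mul(-28, Add(Function('X')(2), R)), -1)) = Mul(-7731, Pow(Mul(-28, Add(Mul(-4, Pow(Add(-28, 2), -1)), -18)), -1)) = Mul(-7731, Pow(Mul(-28, Add(Mul(-4, Pow(-26, -1)), -18)), -1)) = Mul(-7731, Pow(Mul(-28, Add(Mul(-4, Rational(-1, 26)), -18)), -1)) = Mul(-7731, Pow(Mul(-28, Add(Rational(2, 13), -18)), -1)) = Mul(-7731, Pow(Mul(-28, Rational(-232, 13)), -1)) = Mul(-7731, Pow(Rational(6496, 13), -1)) = Mul(-7731, Rational(13, 6496)) = Rational(-100503, 6496)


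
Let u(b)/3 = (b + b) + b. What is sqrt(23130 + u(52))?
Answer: 3*sqrt(2622) ≈ 153.62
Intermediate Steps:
u(b) = 9*b (u(b) = 3*((b + b) + b) = 3*(2*b + b) = 3*(3*b) = 9*b)
sqrt(23130 + u(52)) = sqrt(23130 + 9*52) = sqrt(23130 + 468) = sqrt(23598) = 3*sqrt(2622)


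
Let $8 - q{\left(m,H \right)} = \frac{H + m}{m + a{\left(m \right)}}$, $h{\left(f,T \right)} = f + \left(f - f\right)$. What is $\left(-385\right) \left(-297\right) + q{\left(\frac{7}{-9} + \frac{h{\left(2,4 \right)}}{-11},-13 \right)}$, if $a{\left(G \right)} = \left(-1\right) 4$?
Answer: $\frac{56145941}{491} \approx 1.1435 \cdot 10^{5}$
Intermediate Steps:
$a{\left(G \right)} = -4$
$h{\left(f,T \right)} = f$ ($h{\left(f,T \right)} = f + 0 = f$)
$q{\left(m,H \right)} = 8 - \frac{H + m}{-4 + m}$ ($q{\left(m,H \right)} = 8 - \frac{H + m}{m - 4} = 8 - \frac{H + m}{-4 + m}$)
$\left(-385\right) \left(-297\right) + q{\left(\frac{7}{-9} + \frac{h{\left(2,4 \right)}}{-11},-13 \right)} = \left(-385\right) \left(-297\right) + \frac{-32 - -13 + 7 \left(\frac{7}{-9} + \frac{2}{-11}\right)}{-4 + \left(\frac{7}{-9} + \frac{2}{-11}\right)} = 114345 + \frac{-32 + 13 + 7 \left(7 \left(- \frac{1}{9}\right) + 2 \left(- \frac{1}{11}\right)\right)}{-4 + \left(7 \left(- \frac{1}{9}\right) + 2 \left(- \frac{1}{11}\right)\right)} = 114345 + \frac{-32 + 13 + 7 \left(- \frac{7}{9} - \frac{2}{11}\right)}{-4 - \frac{95}{99}} = 114345 + \frac{-32 + 13 + 7 \left(- \frac{95}{99}\right)}{-4 - \frac{95}{99}} = 114345 + \frac{-32 + 13 - \frac{665}{99}}{- \frac{491}{99}} = 114345 - - \frac{2546}{491} = 114345 + \frac{2546}{491} = \frac{56145941}{491}$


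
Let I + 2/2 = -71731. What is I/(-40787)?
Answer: 71732/40787 ≈ 1.7587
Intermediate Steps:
I = -71732 (I = -1 - 71731 = -71732)
I/(-40787) = -71732/(-40787) = -71732*(-1/40787) = 71732/40787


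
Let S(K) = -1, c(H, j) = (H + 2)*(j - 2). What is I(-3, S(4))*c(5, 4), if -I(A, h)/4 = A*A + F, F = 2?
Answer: -616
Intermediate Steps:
c(H, j) = (-2 + j)*(2 + H) (c(H, j) = (2 + H)*(-2 + j) = (-2 + j)*(2 + H))
I(A, h) = -8 - 4*A**2 (I(A, h) = -4*(A*A + 2) = -4*(A**2 + 2) = -4*(2 + A**2) = -8 - 4*A**2)
I(-3, S(4))*c(5, 4) = (-8 - 4*(-3)**2)*(-4 - 2*5 + 2*4 + 5*4) = (-8 - 4*9)*(-4 - 10 + 8 + 20) = (-8 - 36)*14 = -44*14 = -616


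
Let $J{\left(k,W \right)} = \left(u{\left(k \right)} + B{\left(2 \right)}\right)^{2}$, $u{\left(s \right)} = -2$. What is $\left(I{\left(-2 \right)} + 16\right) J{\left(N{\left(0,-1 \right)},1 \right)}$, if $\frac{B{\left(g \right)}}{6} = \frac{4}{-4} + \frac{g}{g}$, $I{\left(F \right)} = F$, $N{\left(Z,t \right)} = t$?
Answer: $56$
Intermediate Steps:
$B{\left(g \right)} = 0$ ($B{\left(g \right)} = 6 \left(\frac{4}{-4} + \frac{g}{g}\right) = 6 \left(4 \left(- \frac{1}{4}\right) + 1\right) = 6 \left(-1 + 1\right) = 6 \cdot 0 = 0$)
$J{\left(k,W \right)} = 4$ ($J{\left(k,W \right)} = \left(-2 + 0\right)^{2} = \left(-2\right)^{2} = 4$)
$\left(I{\left(-2 \right)} + 16\right) J{\left(N{\left(0,-1 \right)},1 \right)} = \left(-2 + 16\right) 4 = 14 \cdot 4 = 56$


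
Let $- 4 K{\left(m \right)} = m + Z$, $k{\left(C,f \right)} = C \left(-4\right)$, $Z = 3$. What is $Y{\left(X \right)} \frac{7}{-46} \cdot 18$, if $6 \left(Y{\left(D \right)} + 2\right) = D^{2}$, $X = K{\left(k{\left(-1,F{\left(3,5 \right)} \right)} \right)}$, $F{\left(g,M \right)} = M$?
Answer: $\frac{3003}{736} \approx 4.0802$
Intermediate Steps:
$k{\left(C,f \right)} = - 4 C$
$K{\left(m \right)} = - \frac{3}{4} - \frac{m}{4}$ ($K{\left(m \right)} = - \frac{m + 3}{4} = - \frac{3 + m}{4} = - \frac{3}{4} - \frac{m}{4}$)
$X = - \frac{7}{4}$ ($X = - \frac{3}{4} - \frac{\left(-4\right) \left(-1\right)}{4} = - \frac{3}{4} - 1 = - \frac{7}{4} \approx -1.75$)
$Y{\left(D \right)} = -2 + \frac{D^{2}}{6}$
$Y{\left(X \right)} \frac{7}{-46} \cdot 18 = \left(-2 + \frac{\left(- \frac{7}{4}\right)^{2}}{6}\right) \frac{7}{-46} \cdot 18 = \left(-2 + \frac{1}{6} \cdot \frac{49}{16}\right) 7 \left(- \frac{1}{46}\right) 18 = \left(-2 + \frac{49}{96}\right) \left(- \frac{7}{46}\right) 18 = \left(- \frac{143}{96}\right) \left(- \frac{7}{46}\right) 18 = \frac{1001}{4416} \cdot 18 = \frac{3003}{736}$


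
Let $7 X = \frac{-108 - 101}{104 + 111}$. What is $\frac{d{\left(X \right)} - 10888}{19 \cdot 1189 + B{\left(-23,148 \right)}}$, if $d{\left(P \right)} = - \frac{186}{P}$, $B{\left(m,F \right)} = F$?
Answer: $- \frac{1995662}{4752451} \approx -0.41992$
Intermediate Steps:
$X = - \frac{209}{1505}$ ($X = \frac{\left(-108 - 101\right) \frac{1}{104 + 111}}{7} = \frac{\left(-209\right) \frac{1}{215}}{7} = \frac{1}{7} \left(- \frac{209}{215}\right) = - \frac{209}{1505} \approx -0.13887$)
$\frac{d{\left(X \right)} - 10888}{19 \cdot 1189 + B{\left(-23,148 \right)}} = \frac{- \frac{186}{- \frac{209}{1505}} - 10888}{19 \cdot 1189 + 148} = \frac{\left(-186\right) \left(- \frac{1505}{209}\right) - 10888}{22591 + 148} = \frac{\frac{279930}{209} - 10888}{22739} = \left(- \frac{1995662}{209}\right) \frac{1}{22739} = - \frac{1995662}{4752451}$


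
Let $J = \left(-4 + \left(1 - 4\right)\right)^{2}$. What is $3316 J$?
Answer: $162484$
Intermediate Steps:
$J = 49$ ($J = \left(-4 + \left(1 - 4\right)\right)^{2} = \left(-4 - 3\right)^{2} = \left(-7\right)^{2} = 49$)
$3316 J = 3316 \cdot 49 = 162484$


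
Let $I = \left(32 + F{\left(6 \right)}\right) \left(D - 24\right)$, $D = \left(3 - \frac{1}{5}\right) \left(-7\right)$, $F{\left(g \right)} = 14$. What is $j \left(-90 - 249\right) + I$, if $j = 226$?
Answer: $- \frac{393098}{5} \approx -78620.0$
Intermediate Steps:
$D = - \frac{98}{5}$ ($D = \left(3 - \frac{1}{5}\right) \left(-7\right) = \frac{14}{5} \left(-7\right) = - \frac{98}{5} \approx -19.6$)
$I = - \frac{10028}{5}$ ($I = \left(32 + 14\right) \left(- \frac{98}{5} - 24\right) = 46 \left(- \frac{218}{5}\right) = - \frac{10028}{5} \approx -2005.6$)
$j \left(-90 - 249\right) + I = 226 \left(-90 - 249\right) - \frac{10028}{5} = 226 \left(-339\right) - \frac{10028}{5} = -76614 - \frac{10028}{5} = - \frac{393098}{5}$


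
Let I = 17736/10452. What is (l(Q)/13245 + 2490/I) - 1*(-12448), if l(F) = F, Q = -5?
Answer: 27240903344/1957611 ≈ 13915.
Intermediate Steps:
I = 1478/871 (I = 17736*(1/10452) = 1478/871 ≈ 1.6969)
(l(Q)/13245 + 2490/I) - 1*(-12448) = (-5/13245 + 2490/(1478/871)) - 1*(-12448) = (-5*1/13245 + 2490*(871/1478)) + 12448 = (-1/2649 + 1084395/739) + 12448 = 2872561616/1957611 + 12448 = 27240903344/1957611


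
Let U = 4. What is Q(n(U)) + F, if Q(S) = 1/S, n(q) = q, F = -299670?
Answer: -1198679/4 ≈ -2.9967e+5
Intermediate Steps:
Q(n(U)) + F = 1/4 - 299670 = -1198679/4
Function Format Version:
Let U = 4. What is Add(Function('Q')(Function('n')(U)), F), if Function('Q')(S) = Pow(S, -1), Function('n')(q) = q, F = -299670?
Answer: Rational(-1198679, 4) ≈ -2.9967e+5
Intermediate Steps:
Add(Function('Q')(Function('n')(U)), F) = Add(Pow(4, -1), -299670) = Add(Rational(1, 4), -299670) = Rational(-1198679, 4)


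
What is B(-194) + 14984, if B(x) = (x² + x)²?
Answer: 1401918348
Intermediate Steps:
B(x) = (x + x²)²
B(-194) + 14984 = (-194)²*(1 - 194)² + 14984 = 37636*(-193)² + 14984 = 37636*37249 + 14984 = 1401903364 + 14984 = 1401918348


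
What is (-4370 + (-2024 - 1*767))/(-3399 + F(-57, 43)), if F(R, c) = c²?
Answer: 231/50 ≈ 4.6200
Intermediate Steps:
(-4370 + (-2024 - 1*767))/(-3399 + F(-57, 43)) = (-4370 + (-2024 - 1*767))/(-3399 + 43²) = (-4370 + (-2024 - 767))/(-3399 + 1849) = (-4370 - 2791)/(-1550) = -7161*(-1/1550) = 231/50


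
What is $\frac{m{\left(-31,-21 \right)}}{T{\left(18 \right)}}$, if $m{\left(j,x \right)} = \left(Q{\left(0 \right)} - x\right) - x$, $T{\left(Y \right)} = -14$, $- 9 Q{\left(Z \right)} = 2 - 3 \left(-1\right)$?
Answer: $- \frac{373}{126} \approx -2.9603$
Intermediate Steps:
$Q{\left(Z \right)} = - \frac{5}{9}$ ($Q{\left(Z \right)} = - \frac{2 - 3 \left(-1\right)}{9} = - \frac{2 - -3}{9} = - \frac{2 + 3}{9} = \left(- \frac{1}{9}\right) 5 = - \frac{5}{9}$)
$m{\left(j,x \right)} = - \frac{5}{9} - 2 x$ ($m{\left(j,x \right)} = \left(- \frac{5}{9} - x\right) - x = - \frac{5}{9} - 2 x$)
$\frac{m{\left(-31,-21 \right)}}{T{\left(18 \right)}} = \frac{- \frac{5}{9} - -42}{-14} = \left(- \frac{5}{9} + 42\right) \left(- \frac{1}{14}\right) = \frac{373}{9} \left(- \frac{1}{14}\right) = - \frac{373}{126}$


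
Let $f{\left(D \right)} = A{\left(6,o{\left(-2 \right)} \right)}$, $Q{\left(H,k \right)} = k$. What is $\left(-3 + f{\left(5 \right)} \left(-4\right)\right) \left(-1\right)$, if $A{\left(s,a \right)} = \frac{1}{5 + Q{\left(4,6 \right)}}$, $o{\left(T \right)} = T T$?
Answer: $\frac{37}{11} \approx 3.3636$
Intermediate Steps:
$o{\left(T \right)} = T^{2}$
$A{\left(s,a \right)} = \frac{1}{11}$ ($A{\left(s,a \right)} = \frac{1}{5 + 6} = \frac{1}{11}$)
$f{\left(D \right)} = \frac{1}{11}$
$\left(-3 + f{\left(5 \right)} \left(-4\right)\right) \left(-1\right) = \left(-3 + \frac{1}{11} \left(-4\right)\right) \left(-1\right) = \left(-3 - \frac{4}{11}\right) \left(-1\right) = \left(- \frac{37}{11}\right) \left(-1\right) = \frac{37}{11}$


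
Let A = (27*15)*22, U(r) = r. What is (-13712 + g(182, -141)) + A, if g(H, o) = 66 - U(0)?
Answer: -4736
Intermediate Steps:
A = 8910 (A = 405*22 = 8910)
g(H, o) = 66 (g(H, o) = 66 - 1*0 = 66 + 0 = 66)
(-13712 + g(182, -141)) + A = (-13712 + 66) + 8910 = -13646 + 8910 = -4736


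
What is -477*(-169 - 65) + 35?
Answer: 111653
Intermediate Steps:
-477*(-169 - 65) + 35 = -477*(-234) + 35 = 111618 + 35 = 111653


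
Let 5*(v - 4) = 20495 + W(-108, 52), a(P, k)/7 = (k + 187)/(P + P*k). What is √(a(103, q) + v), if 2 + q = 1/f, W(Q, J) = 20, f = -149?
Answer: √1085966801/515 ≈ 63.988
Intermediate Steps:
q = -299/149 (q = -2 + 1/(-149) = -2 - 1/149 = -299/149 ≈ -2.0067)
a(P, k) = 7*(187 + k)/(P + P*k) (a(P, k) = 7*((k + 187)/(P + P*k)) = 7*((187 + k)/(P + P*k)) = 7*(187 + k)/(P + P*k))
v = 4107 (v = 4 + (20495 + 20)/5 = 4 + (⅕)*20515 = 4 + 4103 = 4107)
√(a(103, q) + v) = √(7*(187 - 299/149)/(103*(1 - 299/149)) + 4107) = √(7*(1/103)*(27564/149)/(-150/149) + 4107) = √(7*(1/103)*(-149/150)*(27564/149) + 4107) = √(-32158/2575 + 4107) = √(10543367/2575) = √1085966801/515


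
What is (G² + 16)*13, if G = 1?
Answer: 221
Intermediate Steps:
(G² + 16)*13 = (1² + 16)*13 = (1 + 16)*13 = 17*13 = 221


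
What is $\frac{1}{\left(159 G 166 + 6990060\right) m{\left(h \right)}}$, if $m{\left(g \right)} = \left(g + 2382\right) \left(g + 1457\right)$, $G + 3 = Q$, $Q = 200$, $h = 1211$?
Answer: $\frac{1}{116851764828072} \approx 8.5579 \cdot 10^{-15}$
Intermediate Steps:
$G = 197$ ($G = -3 + 200 = 197$)
$m{\left(g \right)} = \left(1457 + g\right) \left(2382 + g\right)$ ($m{\left(g \right)} = \left(2382 + g\right) \left(1457 + g\right) = \left(1457 + g\right) \left(2382 + g\right)$)
$\frac{1}{\left(159 G 166 + 6990060\right) m{\left(h \right)}} = \frac{1}{\left(159 \cdot 197 \cdot 166 + 6990060\right) \left(3470574 + 1211^{2} + 3839 \cdot 1211\right)} = \frac{1}{\left(31323 \cdot 166 + 6990060\right) \left(3470574 + 1466521 + 4649029\right)} = \frac{1}{\left(5199618 + 6990060\right) 9586124} = \frac{1}{12189678} \cdot \frac{1}{9586124} = \frac{1}{116851764828072}$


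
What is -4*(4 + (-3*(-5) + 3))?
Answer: -88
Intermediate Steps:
-4*(4 + (-3*(-5) + 3)) = -4*(4 + (15 + 3)) = -4*(4 + 18) = -4*22 = -88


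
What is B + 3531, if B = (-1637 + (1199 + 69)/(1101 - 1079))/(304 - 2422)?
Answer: 27427537/7766 ≈ 3531.7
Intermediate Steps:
B = 5791/7766 (B = (-1637 + 1268/22)/(-2118) = (-1637 + 1268*(1/22))*(-1/2118) = (-1637 + 634/11)*(-1/2118) = -17373/11*(-1/2118) = 5791/7766 ≈ 0.74569)
B + 3531 = 5791/7766 + 3531 = 27427537/7766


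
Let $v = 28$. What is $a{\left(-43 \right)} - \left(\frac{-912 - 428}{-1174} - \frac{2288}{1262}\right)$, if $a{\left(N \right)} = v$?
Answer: $\frac{10619874}{370397} \approx 28.672$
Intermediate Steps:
$a{\left(N \right)} = 28$
$a{\left(-43 \right)} - \left(\frac{-912 - 428}{-1174} - \frac{2288}{1262}\right) = 28 - \left(\frac{-912 - 428}{-1174} - \frac{2288}{1262}\right) = 28 - \left(\left(-912 - 428\right) \left(- \frac{1}{1174}\right) - \frac{1144}{631}\right) = 28 - \left(\left(-1340\right) \left(- \frac{1}{1174}\right) - \frac{1144}{631}\right) = 28 - \left(\frac{670}{587} - \frac{1144}{631}\right) = 28 - - \frac{248758}{370397} = 28 + \frac{248758}{370397} = \frac{10619874}{370397}$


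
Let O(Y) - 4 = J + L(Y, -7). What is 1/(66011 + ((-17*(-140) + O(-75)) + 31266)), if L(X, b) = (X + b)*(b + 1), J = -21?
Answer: 1/100132 ≈ 9.9868e-6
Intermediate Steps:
L(X, b) = (1 + b)*(X + b) (L(X, b) = (X + b)*(1 + b) = (1 + b)*(X + b))
O(Y) = 25 - 6*Y (O(Y) = 4 + (-21 + (Y - 7 + (-7)² + Y*(-7))) = 4 + (-21 + (Y - 7 + 49 - 7*Y)) = 4 + (-21 + (42 - 6*Y)) = 4 + (21 - 6*Y) = 25 - 6*Y)
1/(66011 + ((-17*(-140) + O(-75)) + 31266)) = 1/(66011 + ((-17*(-140) + (25 - 6*(-75))) + 31266)) = 1/(66011 + ((2380 + (25 + 450)) + 31266)) = 1/(66011 + ((2380 + 475) + 31266)) = 1/(66011 + (2855 + 31266)) = 1/(66011 + 34121) = 1/100132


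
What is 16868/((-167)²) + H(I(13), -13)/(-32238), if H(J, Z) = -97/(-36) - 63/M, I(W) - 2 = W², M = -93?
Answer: 606765345437/1003379509512 ≈ 0.60472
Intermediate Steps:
I(W) = 2 + W²
H(J, Z) = 3763/1116 (H(J, Z) = -97/(-36) - 63/(-93) = -97*(-1/36) - 63*(-1/93) = 97/36 + 21/31 = 3763/1116)
16868/((-167)²) + H(I(13), -13)/(-32238) = 16868/((-167)²) + (3763/1116)/(-32238) = 16868/27889 + (3763/1116)*(-1/32238) = 16868*(1/27889) - 3763/35977608 = 16868/27889 - 3763/35977608 = 606765345437/1003379509512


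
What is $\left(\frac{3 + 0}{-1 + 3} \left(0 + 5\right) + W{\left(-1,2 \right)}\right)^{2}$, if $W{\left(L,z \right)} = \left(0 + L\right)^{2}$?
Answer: $\frac{289}{4} \approx 72.25$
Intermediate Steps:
$W{\left(L,z \right)} = L^{2}$
$\left(\frac{3 + 0}{-1 + 3} \left(0 + 5\right) + W{\left(-1,2 \right)}\right)^{2} = \left(\frac{3 + 0}{-1 + 3} \left(0 + 5\right) + \left(-1\right)^{2}\right)^{2} = \left(\frac{3}{2} \cdot 5 + 1\right)^{2} = \left(\frac{15}{2} + 1\right)^{2} = \left(\frac{17}{2}\right)^{2} = \frac{289}{4}$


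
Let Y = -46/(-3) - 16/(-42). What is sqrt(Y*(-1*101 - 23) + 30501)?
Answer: sqrt(1399069)/7 ≈ 168.97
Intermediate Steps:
Y = 110/7 (Y = -46*(-1/3) - 16*(-1/42) = 46/3 + 8/21 = 110/7 ≈ 15.714)
sqrt(Y*(-1*101 - 23) + 30501) = sqrt(110*(-1*101 - 23)/7 + 30501) = sqrt(110*(-101 - 23)/7 + 30501) = sqrt((110/7)*(-124) + 30501) = sqrt(-13640/7 + 30501) = sqrt(199867/7) = sqrt(1399069)/7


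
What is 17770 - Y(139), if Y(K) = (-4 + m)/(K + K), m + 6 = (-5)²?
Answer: 4940045/278 ≈ 17770.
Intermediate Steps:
m = 19 (m = -6 + (-5)² = -6 + 25 = 19)
Y(K) = 15/(2*K) (Y(K) = (-4 + 19)/(K + K) = 15/((2*K)) = 15*(1/(2*K)) = 15/(2*K))
17770 - Y(139) = 17770 - 15/(2*139) = 17770 - 1*15/278 = 17770 - 15/278 = 4940045/278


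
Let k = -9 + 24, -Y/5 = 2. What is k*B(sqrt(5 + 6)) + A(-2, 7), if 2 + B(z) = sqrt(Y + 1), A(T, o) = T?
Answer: -32 + 45*I ≈ -32.0 + 45.0*I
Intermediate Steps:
Y = -10 (Y = -5*2 = -10)
B(z) = -2 + 3*I (B(z) = -2 + sqrt(-10 + 1) = -2 + sqrt(-9) = -2 + 3*I)
k = 15
k*B(sqrt(5 + 6)) + A(-2, 7) = 15*(-2 + 3*I) - 2 = (-30 + 45*I) - 2 = -32 + 45*I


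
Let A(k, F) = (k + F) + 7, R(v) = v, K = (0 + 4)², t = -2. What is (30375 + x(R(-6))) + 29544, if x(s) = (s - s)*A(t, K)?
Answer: 59919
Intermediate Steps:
K = 16 (K = 4² = 16)
A(k, F) = 7 + F + k (A(k, F) = (F + k) + 7 = 7 + F + k)
x(s) = 0 (x(s) = (s - s)*(7 + 16 - 2) = 0*21 = 0)
(30375 + x(R(-6))) + 29544 = (30375 + 0) + 29544 = 30375 + 29544 = 59919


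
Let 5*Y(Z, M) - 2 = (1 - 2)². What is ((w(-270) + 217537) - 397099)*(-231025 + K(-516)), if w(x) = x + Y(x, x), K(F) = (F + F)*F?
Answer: -271084146459/5 ≈ -5.4217e+10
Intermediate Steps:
Y(Z, M) = ⅗ (Y(Z, M) = ⅖ + (1 - 2)²/5 = ⅖ + (⅕)*(-1)² = ⅖ + (⅕)*1 = ⅖ + ⅕ = ⅗)
K(F) = 2*F² (K(F) = (2*F)*F = 2*F²)
w(x) = ⅗ + x (w(x) = x + ⅗ = ⅗ + x)
((w(-270) + 217537) - 397099)*(-231025 + K(-516)) = (((⅗ - 270) + 217537) - 397099)*(-231025 + 2*(-516)²) = ((-1347/5 + 217537) - 397099)*(-231025 + 2*266256) = (1086338/5 - 397099)*(-231025 + 532512) = -899157/5*301487 = -271084146459/5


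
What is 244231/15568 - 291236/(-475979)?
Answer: 17254684171/1058577296 ≈ 16.300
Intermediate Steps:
244231/15568 - 291236/(-475979) = 244231*(1/15568) - 291236*(-1/475979) = 244231/15568 + 291236/475979 = 17254684171/1058577296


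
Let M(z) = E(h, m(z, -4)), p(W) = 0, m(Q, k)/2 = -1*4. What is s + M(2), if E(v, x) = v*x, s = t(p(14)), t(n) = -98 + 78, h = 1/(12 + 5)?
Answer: -348/17 ≈ -20.471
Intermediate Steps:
m(Q, k) = -8 (m(Q, k) = 2*(-1*4) = 2*(-4) = -8)
h = 1/17 ≈ 0.058824
t(n) = -20
s = -20
M(z) = -8/17 (M(z) = (1/17)*(-8) = -8/17)
s + M(2) = -20 - 8/17 = -348/17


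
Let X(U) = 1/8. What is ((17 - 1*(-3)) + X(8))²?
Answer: 25921/64 ≈ 405.02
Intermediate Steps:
X(U) = ⅛
((17 - 1*(-3)) + X(8))² = ((17 - 1*(-3)) + ⅛)² = ((17 + 3) + ⅛)² = (20 + ⅛)² = (161/8)² = 25921/64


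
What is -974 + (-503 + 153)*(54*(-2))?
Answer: 36826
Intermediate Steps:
-974 + (-503 + 153)*(54*(-2)) = -974 - 350*(-108) = -974 + 37800 = 36826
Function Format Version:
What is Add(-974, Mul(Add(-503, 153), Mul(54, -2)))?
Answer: 36826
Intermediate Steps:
Add(-974, Mul(Add(-503, 153), Mul(54, -2))) = Add(-974, Mul(-350, -108)) = Add(-974, 37800) = 36826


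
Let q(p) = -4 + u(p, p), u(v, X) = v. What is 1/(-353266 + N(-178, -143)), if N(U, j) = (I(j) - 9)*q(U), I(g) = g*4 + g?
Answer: -1/221498 ≈ -4.5147e-6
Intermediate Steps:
I(g) = 5*g (I(g) = 4*g + g = 5*g)
q(p) = -4 + p
N(U, j) = (-9 + 5*j)*(-4 + U) (N(U, j) = (5*j - 9)*(-4 + U) = (-9 + 5*j)*(-4 + U))
1/(-353266 + N(-178, -143)) = 1/(-353266 + (-9 + 5*(-143))*(-4 - 178)) = 1/(-353266 + (-9 - 715)*(-182)) = 1/(-353266 - 724*(-182)) = 1/(-353266 + 131768) = 1/(-221498) = -1/221498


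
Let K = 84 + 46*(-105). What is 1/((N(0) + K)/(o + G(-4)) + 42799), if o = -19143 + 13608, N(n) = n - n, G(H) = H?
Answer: 5539/237068407 ≈ 2.3365e-5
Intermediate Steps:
K = -4746 (K = 84 - 4830 = -4746)
N(n) = 0
o = -5535
1/((N(0) + K)/(o + G(-4)) + 42799) = 1/((0 - 4746)/(-5535 - 4) + 42799) = 1/(-4746/(-5539) + 42799) = 1/(-4746*(-1/5539) + 42799) = 1/(4746/5539 + 42799) = 1/(237068407/5539) = 5539/237068407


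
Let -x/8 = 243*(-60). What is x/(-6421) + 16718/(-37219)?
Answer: -342197726/18383323 ≈ -18.615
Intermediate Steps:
x = 116640 (x = -1944*(-60) = -8*(-14580) = 116640)
x/(-6421) + 16718/(-37219) = 116640/(-6421) + 16718/(-37219) = 116640*(-1/6421) + 16718*(-1/37219) = -116640/6421 - 1286/2863 = -342197726/18383323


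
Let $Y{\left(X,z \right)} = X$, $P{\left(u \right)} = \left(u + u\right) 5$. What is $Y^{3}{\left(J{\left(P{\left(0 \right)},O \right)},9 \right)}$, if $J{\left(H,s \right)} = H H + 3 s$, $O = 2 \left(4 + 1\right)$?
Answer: $27000$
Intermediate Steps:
$O = 10$ ($O = 2 \cdot 5 = 10$)
$P{\left(u \right)} = 10 u$ ($P{\left(u \right)} = 2 u 5 = 10 u$)
$J{\left(H,s \right)} = H^{2} + 3 s$
$Y^{3}{\left(J{\left(P{\left(0 \right)},O \right)},9 \right)} = \left(\left(10 \cdot 0\right)^{2} + 3 \cdot 10\right)^{3} = \left(0^{2} + 30\right)^{3} = \left(0 + 30\right)^{3} = 30^{3} = 27000$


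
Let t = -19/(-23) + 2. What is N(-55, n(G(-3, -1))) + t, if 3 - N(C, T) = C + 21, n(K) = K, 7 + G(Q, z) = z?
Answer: 916/23 ≈ 39.826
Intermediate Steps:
G(Q, z) = -7 + z
N(C, T) = -18 - C (N(C, T) = 3 - (C + 21) = 3 - (21 + C) = 3 + (-21 - C) = -18 - C)
t = 65/23 (t = -1/23*(-19) + 2 = 19/23 + 2 = 65/23 ≈ 2.8261)
N(-55, n(G(-3, -1))) + t = (-18 - 1*(-55)) + 65/23 = (-18 + 55) + 65/23 = 37 + 65/23 = 916/23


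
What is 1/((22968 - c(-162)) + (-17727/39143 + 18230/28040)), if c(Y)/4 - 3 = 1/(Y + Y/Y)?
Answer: 17670872492/405656473794381 ≈ 4.3561e-5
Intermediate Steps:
c(Y) = 12 + 4/(1 + Y) (c(Y) = 12 + 4/(Y + Y/Y) = 12 + 4/(Y + 1) = 12 + 4/(1 + Y))
1/((22968 - c(-162)) + (-17727/39143 + 18230/28040)) = 1/((22968 - 4*(4 + 3*(-162))/(1 - 162)) + (-17727/39143 + 18230/28040)) = 1/((22968 - 4*(4 - 486)/(-161)) + (-17727*1/39143 + 18230*(1/28040))) = 1/((22968 - 4*(-1)*(-482)/161) + (-17727/39143 + 1823/2804)) = 1/((22968 - 1*1928/161) + 21651181/109756972) = 1/((22968 - 1928/161) + 21651181/109756972) = 1/(3695920/161 + 21651181/109756972) = 1/(405656473794381/17670872492) = 17670872492/405656473794381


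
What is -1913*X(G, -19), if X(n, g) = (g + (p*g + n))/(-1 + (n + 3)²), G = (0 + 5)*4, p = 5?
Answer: 89911/264 ≈ 340.57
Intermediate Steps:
G = 20 (G = 5*4 = 20)
X(n, g) = (n + 6*g)/(-1 + (3 + n)²) (X(n, g) = (g + (5*g + n))/(-1 + (n + 3)²) = (g + (n + 5*g))/(-1 + (3 + n)²) = (n + 6*g)/(-1 + (3 + n)²))
-1913*X(G, -19) = -1913*(20 + 6*(-19))/(-1 + (3 + 20)²) = -1913*(20 - 114)/(-1 + 23²) = -1913*(-94)/(-1 + 529) = -1913*(-94)/528 = -1913*(-47/264) = 89911/264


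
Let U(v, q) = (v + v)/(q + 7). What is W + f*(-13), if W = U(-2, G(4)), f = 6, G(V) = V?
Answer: -862/11 ≈ -78.364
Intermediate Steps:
U(v, q) = 2*v/(7 + q) (U(v, q) = (2*v)/(7 + q) = 2*v/(7 + q))
W = -4/11 (W = 2*(-2)/(7 + 4) = 2*(-2)/11 = 2*(-2)*(1/11) = -4/11 ≈ -0.36364)
W + f*(-13) = -4/11 + 6*(-13) = -4/11 - 78 = -862/11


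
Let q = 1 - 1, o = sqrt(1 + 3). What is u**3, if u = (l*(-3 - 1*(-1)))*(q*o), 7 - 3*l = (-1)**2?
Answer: 0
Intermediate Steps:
l = 2 (l = 7/3 - 1/3*(-1)**2 = 7/3 - 1/3*1 = 7/3 - 1/3 = 2)
o = 2 (o = sqrt(4) = 2)
q = 0
u = 0 (u = (2*(-3 - 1*(-1)))*(0*2) = (2*(-3 + 1))*0 = (2*(-2))*0 = -4*0 = 0)
u**3 = 0**3 = 0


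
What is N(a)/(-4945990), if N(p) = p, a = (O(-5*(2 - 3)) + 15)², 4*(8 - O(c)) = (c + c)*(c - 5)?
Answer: -529/4945990 ≈ -0.00010696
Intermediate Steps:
O(c) = 8 - c*(-5 + c)/2 (O(c) = 8 - (c + c)*(c - 5)/4 = 8 - 2*c*(-5 + c)/4 = 8 - c*(-5 + c)/2)
a = 529 (a = ((8 - 25*(2 - 3)²/2 + 5*(-5*(2 - 3))/2) + 15)² = ((8 - (-5*(-1))²/2 + 5*(-5*(-1))/2) + 15)² = ((8 - ½*5² + (5/2)*5) + 15)² = ((8 - ½*25 + 25/2) + 15)² = ((8 - 25/2 + 25/2) + 15)² = (8 + 15)² = 23² = 529)
N(a)/(-4945990) = 529/(-4945990) = 529*(-1/4945990) = -529/4945990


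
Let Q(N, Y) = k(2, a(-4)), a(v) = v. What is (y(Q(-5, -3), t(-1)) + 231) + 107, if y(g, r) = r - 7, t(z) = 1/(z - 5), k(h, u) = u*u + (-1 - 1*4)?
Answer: 1985/6 ≈ 330.83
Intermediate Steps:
k(h, u) = -5 + u² (k(h, u) = u² + (-1 - 4) = u² - 5 = -5 + u²)
Q(N, Y) = 11 (Q(N, Y) = -5 + (-4)² = -5 + 16 = 11)
t(z) = 1/(-5 + z)
y(g, r) = -7 + r
(y(Q(-5, -3), t(-1)) + 231) + 107 = ((-7 + 1/(-5 - 1)) + 231) + 107 = ((-7 + 1/(-6)) + 231) + 107 = ((-7 - ⅙) + 231) + 107 = (-43/6 + 231) + 107 = 1343/6 + 107 = 1985/6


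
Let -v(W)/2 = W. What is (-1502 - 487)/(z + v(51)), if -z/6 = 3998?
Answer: 663/8030 ≈ 0.082565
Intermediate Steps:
z = -23988 (z = -6*3998 = -23988)
v(W) = -2*W
(-1502 - 487)/(z + v(51)) = (-1502 - 487)/(-23988 - 2*51) = -1989/(-23988 - 102) = -1989/(-24090) = -1989*(-1/24090) = 663/8030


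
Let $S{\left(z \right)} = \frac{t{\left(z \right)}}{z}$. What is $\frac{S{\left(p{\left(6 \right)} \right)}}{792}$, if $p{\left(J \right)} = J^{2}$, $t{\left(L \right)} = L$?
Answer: $\frac{1}{792} \approx 0.0012626$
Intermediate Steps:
$S{\left(z \right)} = 1$ ($S{\left(z \right)} = \frac{z}{z} = 1$)
$\frac{S{\left(p{\left(6 \right)} \right)}}{792} = 1 \cdot \frac{1}{792} = \frac{1}{792}$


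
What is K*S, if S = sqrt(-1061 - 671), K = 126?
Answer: 252*I*sqrt(433) ≈ 5243.8*I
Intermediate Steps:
S = 2*I*sqrt(433) (S = sqrt(-1732) = 2*I*sqrt(433) ≈ 41.617*I)
K*S = 126*(2*I*sqrt(433)) = 252*I*sqrt(433)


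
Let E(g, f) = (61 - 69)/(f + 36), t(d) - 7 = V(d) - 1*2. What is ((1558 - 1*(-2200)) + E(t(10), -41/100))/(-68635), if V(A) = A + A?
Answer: -13373922/244271965 ≈ -0.054750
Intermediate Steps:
V(A) = 2*A
t(d) = 5 + 2*d (t(d) = 7 + (2*d - 1*2) = 7 + (2*d - 2) = 7 + (-2 + 2*d) = 5 + 2*d)
E(g, f) = -8/(36 + f)
((1558 - 1*(-2200)) + E(t(10), -41/100))/(-68635) = ((1558 - 1*(-2200)) - 8/(36 - 41/100))/(-68635) = ((1558 + 2200) - 8/(36 - 41*1/100))*(-1/68635) = (3758 - 8/(36 - 41/100))*(-1/68635) = (3758 - 8/3559/100)*(-1/68635) = (3758 - 8*100/3559)*(-1/68635) = (3758 - 800/3559)*(-1/68635) = (13373922/3559)*(-1/68635) = -13373922/244271965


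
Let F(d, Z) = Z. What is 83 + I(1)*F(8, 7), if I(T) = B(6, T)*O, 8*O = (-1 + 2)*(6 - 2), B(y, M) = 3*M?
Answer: 187/2 ≈ 93.500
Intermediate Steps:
O = ½ (O = ((-1 + 2)*(6 - 2))/8 = (1*4)/8 = (⅛)*4 = ½ ≈ 0.50000)
I(T) = 3*T/2 (I(T) = (3*T)*(½) = 3*T/2)
83 + I(1)*F(8, 7) = 83 + ((3/2)*1)*7 = 83 + (3/2)*7 = 83 + 21/2 = 187/2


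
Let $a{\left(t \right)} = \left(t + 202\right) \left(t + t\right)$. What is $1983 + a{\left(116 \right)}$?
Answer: $75759$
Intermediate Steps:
$a{\left(t \right)} = 2 t \left(202 + t\right)$ ($a{\left(t \right)} = \left(202 + t\right) 2 t = 2 t \left(202 + t\right)$)
$1983 + a{\left(116 \right)} = 1983 + 2 \cdot 116 \left(202 + 116\right) = 1983 + 2 \cdot 116 \cdot 318 = 1983 + 73776 = 75759$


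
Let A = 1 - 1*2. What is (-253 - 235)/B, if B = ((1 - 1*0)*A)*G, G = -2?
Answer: -244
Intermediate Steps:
A = -1 (A = 1 - 2 = -1)
B = 2 (B = ((1 - 1*0)*(-1))*(-2) = ((1 + 0)*(-1))*(-2) = (1*(-1))*(-2) = -1*(-2) = 2)
(-253 - 235)/B = (-253 - 235)/2 = -488*½ = -244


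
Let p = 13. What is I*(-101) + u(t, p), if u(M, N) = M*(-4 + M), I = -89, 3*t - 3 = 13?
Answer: 80965/9 ≈ 8996.1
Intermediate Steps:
t = 16/3 (t = 1 + (⅓)*13 = 1 + 13/3 = 16/3 ≈ 5.3333)
I*(-101) + u(t, p) = -89*(-101) + 16*(-4 + 16/3)/3 = 8989 + (16/3)*(4/3) = 8989 + 64/9 = 80965/9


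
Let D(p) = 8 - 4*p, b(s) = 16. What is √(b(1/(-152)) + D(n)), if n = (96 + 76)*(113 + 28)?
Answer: 6*I*√2694 ≈ 311.42*I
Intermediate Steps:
n = 24252 (n = 172*141 = 24252)
√(b(1/(-152)) + D(n)) = √(16 + (8 - 4*24252)) = √(16 + (8 - 97008)) = √(16 - 97000) = √(-96984) = 6*I*√2694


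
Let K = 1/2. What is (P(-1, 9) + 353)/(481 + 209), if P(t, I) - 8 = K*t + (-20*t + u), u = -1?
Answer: 11/20 ≈ 0.55000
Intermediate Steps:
K = ½ ≈ 0.50000
P(t, I) = 7 - 39*t/2 (P(t, I) = 8 + (t/2 + (-20*t - 1)) = 8 + (t/2 + (-1 - 20*t)) = 8 + (-1 - 39*t/2) = 7 - 39*t/2)
(P(-1, 9) + 353)/(481 + 209) = ((7 - 39/2*(-1)) + 353)/(481 + 209) = ((7 + 39/2) + 353)/690 = (53/2 + 353)*(1/690) = (759/2)*(1/690) = 11/20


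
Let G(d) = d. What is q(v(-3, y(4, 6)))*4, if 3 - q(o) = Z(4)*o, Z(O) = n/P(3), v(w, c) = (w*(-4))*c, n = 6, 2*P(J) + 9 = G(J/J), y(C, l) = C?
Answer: 300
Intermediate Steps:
P(J) = -4 (P(J) = -9/2 + (J/J)/2 = -9/2 + (1/2)*1 = -9/2 + 1/2 = -4)
v(w, c) = -4*c*w (v(w, c) = (-4*w)*c = -4*c*w)
Z(O) = -3/2 (Z(O) = 6/(-4) = 6*(-1/4) = -3/2)
q(o) = 3 + 3*o/2 (q(o) = 3 - (-3)*o/2 = 3 + 3*o/2)
q(v(-3, y(4, 6)))*4 = (3 + 3*(-4*4*(-3))/2)*4 = (3 + (3/2)*48)*4 = (3 + 72)*4 = 75*4 = 300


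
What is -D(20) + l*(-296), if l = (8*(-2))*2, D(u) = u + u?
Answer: 9432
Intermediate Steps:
D(u) = 2*u
l = -32 (l = -16*2 = -32)
-D(20) + l*(-296) = -2*20 - 32*(-296) = -1*40 + 9472 = -40 + 9472 = 9432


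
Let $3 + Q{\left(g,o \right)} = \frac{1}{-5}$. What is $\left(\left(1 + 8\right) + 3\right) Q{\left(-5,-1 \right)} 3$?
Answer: $- \frac{576}{5} \approx -115.2$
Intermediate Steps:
$Q{\left(g,o \right)} = - \frac{16}{5}$ ($Q{\left(g,o \right)} = -3 + \frac{1}{-5} = -3 - \frac{1}{5} = - \frac{16}{5}$)
$\left(\left(1 + 8\right) + 3\right) Q{\left(-5,-1 \right)} 3 = \left(\left(1 + 8\right) + 3\right) \left(- \frac{16}{5}\right) 3 = \left(9 + 3\right) \left(- \frac{16}{5}\right) 3 = 12 \left(- \frac{16}{5}\right) 3 = \left(- \frac{192}{5}\right) 3 = - \frac{576}{5}$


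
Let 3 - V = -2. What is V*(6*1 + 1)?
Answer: 35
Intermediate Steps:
V = 5 (V = 3 - 1*(-2) = 3 + 2 = 5)
V*(6*1 + 1) = 5*(6*1 + 1) = 5*(6 + 1) = 5*7 = 35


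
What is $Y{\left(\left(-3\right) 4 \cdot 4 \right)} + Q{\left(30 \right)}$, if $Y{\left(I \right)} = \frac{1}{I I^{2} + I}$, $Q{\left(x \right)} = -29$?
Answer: $- \frac{3208561}{110640} \approx -29.0$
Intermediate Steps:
$Y{\left(I \right)} = \frac{1}{I + I^{3}}$ ($Y{\left(I \right)} = \frac{1}{I^{3} + I} = \frac{1}{I + I^{3}}$)
$Y{\left(\left(-3\right) 4 \cdot 4 \right)} + Q{\left(30 \right)} = \frac{1}{\left(-3\right) 4 \cdot 4 + \left(\left(-3\right) 4 \cdot 4\right)^{3}} - 29 = \frac{1}{\left(-12\right) 4 + \left(\left(-12\right) 4\right)^{3}} - 29 = \frac{1}{-48 + \left(-48\right)^{3}} - 29 = \frac{1}{-48 - 110592} - 29 = \frac{1}{-110640} - 29 = - \frac{1}{110640} - 29 = - \frac{3208561}{110640}$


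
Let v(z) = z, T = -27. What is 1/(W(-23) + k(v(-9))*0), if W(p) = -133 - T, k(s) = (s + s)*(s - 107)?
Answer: -1/106 ≈ -0.0094340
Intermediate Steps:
k(s) = 2*s*(-107 + s) (k(s) = (2*s)*(-107 + s) = 2*s*(-107 + s))
W(p) = -106 (W(p) = -133 - 1*(-27) = -133 + 27 = -106)
1/(W(-23) + k(v(-9))*0) = 1/(-106 + (2*(-9)*(-107 - 9))*0) = 1/(-106 + (2*(-9)*(-116))*0) = 1/(-106 + 2088*0) = 1/(-106 + 0) = 1/(-106) = -1/106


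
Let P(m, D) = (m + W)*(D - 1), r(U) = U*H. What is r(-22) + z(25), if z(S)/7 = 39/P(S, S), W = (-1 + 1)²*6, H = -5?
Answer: 22091/200 ≈ 110.45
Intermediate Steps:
W = 0 (W = 0²*6 = 0*6 = 0)
r(U) = -5*U (r(U) = U*(-5) = -5*U)
P(m, D) = m*(-1 + D) (P(m, D) = (m + 0)*(D - 1) = m*(-1 + D))
z(S) = 273/(S*(-1 + S)) (z(S) = 7*(39/((S*(-1 + S)))) = 7*(39*(1/(S*(-1 + S)))) = 7*(39/(S*(-1 + S))) = 273/(S*(-1 + S)))
r(-22) + z(25) = -5*(-22) + 273/(25*(-1 + 25)) = 110 + 273*(1/25)/24 = 110 + 273*(1/25)*(1/24) = 110 + 91/200 = 22091/200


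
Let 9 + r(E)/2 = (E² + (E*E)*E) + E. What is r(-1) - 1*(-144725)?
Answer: 144705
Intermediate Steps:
r(E) = -18 + 2*E + 2*E² + 2*E³ (r(E) = -18 + 2*((E² + (E*E)*E) + E) = -18 + 2*((E² + E²*E) + E) = -18 + 2*((E² + E³) + E) = -18 + 2*(E + E² + E³) = -18 + (2*E + 2*E² + 2*E³) = -18 + 2*E + 2*E² + 2*E³)
r(-1) - 1*(-144725) = (-18 + 2*(-1) + 2*(-1)² + 2*(-1)³) - 1*(-144725) = (-18 - 2 + 2*1 + 2*(-1)) + 144725 = (-18 - 2 + 2 - 2) + 144725 = -20 + 144725 = 144705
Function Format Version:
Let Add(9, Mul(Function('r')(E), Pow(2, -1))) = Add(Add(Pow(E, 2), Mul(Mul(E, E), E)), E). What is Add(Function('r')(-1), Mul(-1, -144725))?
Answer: 144705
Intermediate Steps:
Function('r')(E) = Add(-18, Mul(2, E), Mul(2, Pow(E, 2)), Mul(2, Pow(E, 3))) (Function('r')(E) = Add(-18, Mul(2, Add(Add(Pow(E, 2), Mul(Mul(E, E), E)), E))) = Add(-18, Mul(2, Add(Add(Pow(E, 2), Mul(Pow(E, 2), E)), E))) = Add(-18, Mul(2, Add(Add(Pow(E, 2), Pow(E, 3)), E))) = Add(-18, Mul(2, Add(E, Pow(E, 2), Pow(E, 3)))) = Add(-18, Add(Mul(2, E), Mul(2, Pow(E, 2)), Mul(2, Pow(E, 3)))) = Add(-18, Mul(2, E), Mul(2, Pow(E, 2)), Mul(2, Pow(E, 3))))
Add(Function('r')(-1), Mul(-1, -144725)) = Add(Add(-18, Mul(2, -1), Mul(2, Pow(-1, 2)), Mul(2, Pow(-1, 3))), Mul(-1, -144725)) = Add(Add(-18, -2, Mul(2, 1), Mul(2, -1)), 144725) = Add(Add(-18, -2, 2, -2), 144725) = Add(-20, 144725) = 144705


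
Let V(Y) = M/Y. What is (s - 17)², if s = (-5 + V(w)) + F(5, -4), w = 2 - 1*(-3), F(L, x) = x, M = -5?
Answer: 729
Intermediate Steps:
w = 5 (w = 2 + 3 = 5)
V(Y) = -5/Y
s = -10 (s = (-5 - 5/5) - 4 = (-5 - 5*⅕) - 4 = (-5 - 1) - 4 = -6 - 4 = -10)
(s - 17)² = (-10 - 17)² = (-27)² = 729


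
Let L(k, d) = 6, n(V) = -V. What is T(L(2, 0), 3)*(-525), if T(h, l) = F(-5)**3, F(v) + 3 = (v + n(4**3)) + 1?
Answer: 187903275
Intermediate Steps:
F(v) = -66 + v (F(v) = -3 + ((v - 1*4**3) + 1) = -3 + ((v - 1*64) + 1) = -3 + ((v - 64) + 1) = -3 + ((-64 + v) + 1) = -3 + (-63 + v) = -66 + v)
T(h, l) = -357911 (T(h, l) = (-66 - 5)**3 = (-71)**3 = -357911)
T(L(2, 0), 3)*(-525) = -357911*(-525) = 187903275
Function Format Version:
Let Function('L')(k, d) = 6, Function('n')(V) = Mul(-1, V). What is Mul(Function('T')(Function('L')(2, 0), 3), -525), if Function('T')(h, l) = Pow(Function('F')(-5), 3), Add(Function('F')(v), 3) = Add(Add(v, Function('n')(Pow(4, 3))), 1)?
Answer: 187903275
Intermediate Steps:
Function('F')(v) = Add(-66, v) (Function('F')(v) = Add(-3, Add(Add(v, Mul(-1, Pow(4, 3))), 1)) = Add(-3, Add(Add(v, Mul(-1, 64)), 1)) = Add(-3, Add(Add(v, -64), 1)) = Add(-3, Add(Add(-64, v), 1)) = Add(-3, Add(-63, v)) = Add(-66, v))
Function('T')(h, l) = -357911 (Function('T')(h, l) = Pow(Add(-66, -5), 3) = Pow(-71, 3) = -357911)
Mul(Function('T')(Function('L')(2, 0), 3), -525) = Mul(-357911, -525) = 187903275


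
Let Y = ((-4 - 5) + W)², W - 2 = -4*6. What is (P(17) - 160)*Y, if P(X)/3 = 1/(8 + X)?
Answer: -3841117/25 ≈ -1.5364e+5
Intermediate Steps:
W = -22 (W = 2 - 4*6 = 2 - 24 = -22)
Y = 961 (Y = ((-4 - 5) - 22)² = (-9 - 22)² = (-31)² = 961)
P(X) = 3/(8 + X)
(P(17) - 160)*Y = (3/(8 + 17) - 160)*961 = (3/25 - 160)*961 = -3997/25*961 = -3841117/25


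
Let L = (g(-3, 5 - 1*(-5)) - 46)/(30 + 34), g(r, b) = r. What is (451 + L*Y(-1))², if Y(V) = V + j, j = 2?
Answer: 830304225/4096 ≈ 2.0271e+5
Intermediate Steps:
L = -49/64 (L = (-3 - 46)/(30 + 34) = -49/64 ≈ -0.76563)
Y(V) = 2 + V (Y(V) = V + 2 = 2 + V)
(451 + L*Y(-1))² = (451 - 49*(2 - 1)/64)² = (451 - 49/64*1)² = (451 - 49/64)² = (28815/64)² = 830304225/4096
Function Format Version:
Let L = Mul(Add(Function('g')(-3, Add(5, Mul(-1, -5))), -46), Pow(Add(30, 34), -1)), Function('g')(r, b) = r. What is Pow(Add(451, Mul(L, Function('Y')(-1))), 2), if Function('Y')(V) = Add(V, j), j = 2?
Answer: Rational(830304225, 4096) ≈ 2.0271e+5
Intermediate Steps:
L = Rational(-49, 64) (L = Mul(Add(-3, -46), Pow(Add(30, 34), -1)) = Mul(-49, Pow(64, -1)) = Mul(-49, Rational(1, 64)) = Rational(-49, 64) ≈ -0.76563)
Function('Y')(V) = Add(2, V) (Function('Y')(V) = Add(V, 2) = Add(2, V))
Pow(Add(451, Mul(L, Function('Y')(-1))), 2) = Pow(Add(451, Mul(Rational(-49, 64), Add(2, -1))), 2) = Pow(Add(451, Mul(Rational(-49, 64), 1)), 2) = Pow(Add(451, Rational(-49, 64)), 2) = Pow(Rational(28815, 64), 2) = Rational(830304225, 4096)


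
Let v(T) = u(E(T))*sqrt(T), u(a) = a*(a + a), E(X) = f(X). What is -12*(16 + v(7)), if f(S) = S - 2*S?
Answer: -192 - 1176*sqrt(7) ≈ -3303.4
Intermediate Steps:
f(S) = -S
E(X) = -X
u(a) = 2*a**2 (u(a) = a*(2*a) = 2*a**2)
v(T) = 2*T**(5/2) (v(T) = (2*(-T)**2)*sqrt(T) = (2*T**2)*sqrt(T) = 2*T**(5/2))
-12*(16 + v(7)) = -12*(16 + 2*7**(5/2)) = -12*(16 + 2*(49*sqrt(7))) = -12*(16 + 98*sqrt(7)) = -192 - 1176*sqrt(7)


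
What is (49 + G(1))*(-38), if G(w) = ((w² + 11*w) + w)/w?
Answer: -2356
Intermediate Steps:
G(w) = (w² + 12*w)/w
(49 + G(1))*(-38) = (49 + (12 + 1))*(-38) = (49 + 13)*(-38) = 62*(-38) = -2356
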